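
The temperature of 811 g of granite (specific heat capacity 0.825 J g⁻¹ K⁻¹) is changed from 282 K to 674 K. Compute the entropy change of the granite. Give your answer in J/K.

ΔS = ∫dQ_rev/T = m c ln(T₂/T₁) = 811 × 0.825 × ln(674/282) = 583 J/K.

ΔS = 583 J/K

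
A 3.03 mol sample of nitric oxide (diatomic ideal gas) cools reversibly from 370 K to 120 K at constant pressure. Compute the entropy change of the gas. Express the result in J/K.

At constant pressure, ΔS = nC_p ln(T₂/T₁) with C_p = 7R/2 = 29.1 J mol⁻¹ K⁻¹.
ΔS = 3.03 × 29.1 × ln(120/370) = -99.3 J/K.

ΔS = -99.3 J/K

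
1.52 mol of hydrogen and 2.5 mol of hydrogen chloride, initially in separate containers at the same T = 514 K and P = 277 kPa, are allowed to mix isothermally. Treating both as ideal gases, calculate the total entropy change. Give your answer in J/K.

Mole fractions: x_A = 1.52/4.02 = 0.378, x_B = 0.622.
ΔS_mix = −R(n_A ln x_A + n_B ln x_B) = −8.314 × (1.52 ln 0.378 + 2.5 ln 0.622) = 22.2 J/K.

ΔS_mix = 22.2 J/K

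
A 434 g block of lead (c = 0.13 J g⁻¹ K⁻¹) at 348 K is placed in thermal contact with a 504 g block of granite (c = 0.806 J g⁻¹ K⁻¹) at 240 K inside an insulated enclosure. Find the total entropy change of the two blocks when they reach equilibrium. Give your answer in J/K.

ΔS_total = 3.75 J/K

Energy balance: T_f = (m₁c₁T₁ + m₂c₂T₂)/(m₁c₁ + m₂c₂) = 253.17 K.
ΔS₁ = m₁c₁ ln(T_f/T₁) = 56.42 × ln(253.17/348) = -17.95 J/K.
ΔS₂ = m₂c₂ ln(T_f/T₂) = 406.224 × ln(253.17/240) = 21.7 J/K.
ΔS_total = -17.95 + 21.7 = 3.75 J/K.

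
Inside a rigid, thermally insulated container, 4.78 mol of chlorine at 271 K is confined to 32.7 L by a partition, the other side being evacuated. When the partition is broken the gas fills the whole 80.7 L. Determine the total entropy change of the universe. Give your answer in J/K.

For an ideal gas in free expansion Q = 0 and W = 0, so T is unchanged.
Entropy is a state function; using a reversible isothermal path, ΔS_gas = nR ln(V₂/V₁) = 4.78 × 8.314 × ln(80.7/32.7) = 35.9 J/K.
The insulated surroundings exchange no heat, so ΔS_surr = 0 and ΔS_universe = ΔS_gas.

ΔS_universe = 35.9 J/K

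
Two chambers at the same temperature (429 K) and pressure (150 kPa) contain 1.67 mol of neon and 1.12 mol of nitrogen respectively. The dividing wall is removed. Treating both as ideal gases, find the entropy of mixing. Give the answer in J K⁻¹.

Mole fractions: x_A = 1.67/2.79 = 0.599, x_B = 0.401.
ΔS_mix = −R(n_A ln x_A + n_B ln x_B) = −8.314 × (1.67 ln 0.599 + 1.12 ln 0.401) = 15.6 J/K.

ΔS_mix = 15.6 J/K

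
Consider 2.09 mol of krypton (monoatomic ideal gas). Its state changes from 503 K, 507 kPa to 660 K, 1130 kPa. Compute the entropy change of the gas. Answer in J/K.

ΔS = -2.13 J/K

ΔS = nC_p ln(T₂/T₁) − nR ln(P₂/P₁), with C_p = 5R/2 = 20.79 J mol⁻¹ K⁻¹ for a monoatomic ideal gas.
ΔS = 2.09 × [20.79 × ln(660/503) − 8.314 × ln(1130/507)] = -2.13 J/K.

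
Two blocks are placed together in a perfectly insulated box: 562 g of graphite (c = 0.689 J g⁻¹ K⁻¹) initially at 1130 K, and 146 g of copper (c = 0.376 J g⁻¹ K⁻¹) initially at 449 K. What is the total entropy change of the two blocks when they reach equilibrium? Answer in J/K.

Energy balance: T_f = (m₁c₁T₁ + m₂c₂T₂)/(m₁c₁ + m₂c₂) = 1045.4 K.
ΔS₁ = m₁c₁ ln(T_f/T₁) = 387.218 × ln(1045.4/1130) = -30.12 J/K.
ΔS₂ = m₂c₂ ln(T_f/T₂) = 54.896 × ln(1045.4/449) = 46.4 J/K.
ΔS_total = -30.12 + 46.4 = 16.3 J/K.

ΔS_total = 16.3 J/K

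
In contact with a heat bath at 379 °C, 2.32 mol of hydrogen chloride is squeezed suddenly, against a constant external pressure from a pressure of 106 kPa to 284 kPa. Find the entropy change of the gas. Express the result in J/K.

ΔS_gas = -19 J/K

Entropy is a state function, so ΔS_gas depends only on the end states.
For an isothermal ideal gas ΔS_gas = nR ln(P₁/P₂) = 2.32 × 8.314 × ln(106/284) = -19 J/K.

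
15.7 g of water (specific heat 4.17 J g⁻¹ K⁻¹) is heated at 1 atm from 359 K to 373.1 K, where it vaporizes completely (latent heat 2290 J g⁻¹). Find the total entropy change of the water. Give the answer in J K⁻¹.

Warming step: ΔS₁ = m c ln(T_tr/T_i) = 15.7 × 4.17 × ln(373.1/359) = 2.522 J/K.
Phase change: ΔS₂ = +mL/T_tr = 15.7 × 2290 / 373.1 = 96.36 J/K.
ΔS_total = (2.522) + (96.36) = 98.9 J/K.

ΔS = 98.9 J/K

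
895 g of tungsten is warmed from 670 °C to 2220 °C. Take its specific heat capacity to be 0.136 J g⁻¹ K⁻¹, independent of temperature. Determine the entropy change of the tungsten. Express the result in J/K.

ΔS = 118 J/K

In kelvin: T₁ = 943.15 K, T₂ = 2493.15 K. ΔS = ∫dQ_rev/T = m c ln(T₂/T₁) = 895 × 0.136 × ln(2493.15/943.15) = 118 J/K.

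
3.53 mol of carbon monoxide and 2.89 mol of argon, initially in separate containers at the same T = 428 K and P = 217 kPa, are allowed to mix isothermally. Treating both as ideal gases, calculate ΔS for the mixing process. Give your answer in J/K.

ΔS_mix = 36.7 J/K

Mole fractions: x_A = 3.53/6.42 = 0.55, x_B = 0.45.
ΔS_mix = −R(n_A ln x_A + n_B ln x_B) = −8.314 × (3.53 ln 0.55 + 2.89 ln 0.45) = 36.7 J/K.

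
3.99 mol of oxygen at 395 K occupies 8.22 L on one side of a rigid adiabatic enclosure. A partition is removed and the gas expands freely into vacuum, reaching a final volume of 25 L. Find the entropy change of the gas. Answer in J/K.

ΔS_gas = 36.9 J/K

No heat is exchanged and no work is done, so the ideal-gas temperature stays constant.
Entropy is a state function; using a reversible isothermal path, ΔS_gas = nR ln(V₂/V₁) = 3.99 × 8.314 × ln(25/8.22) = 36.9 J/K.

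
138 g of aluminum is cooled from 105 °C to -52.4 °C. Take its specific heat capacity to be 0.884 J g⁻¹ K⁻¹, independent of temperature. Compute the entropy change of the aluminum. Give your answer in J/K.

ΔS = -65.7 J/K

In kelvin: T₁ = 378.15 K, T₂ = 220.75 K. ΔS = ∫dQ_rev/T = m c ln(T₂/T₁) = 138 × 0.884 × ln(220.75/378.15) = -65.7 J/K.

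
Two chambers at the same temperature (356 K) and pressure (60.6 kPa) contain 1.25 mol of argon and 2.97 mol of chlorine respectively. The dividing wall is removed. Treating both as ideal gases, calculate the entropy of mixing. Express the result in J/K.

ΔS_mix = 21.3 J/K

Mole fractions: x_A = 1.25/4.22 = 0.296, x_B = 0.704.
ΔS_mix = −R(n_A ln x_A + n_B ln x_B) = −8.314 × (1.25 ln 0.296 + 2.97 ln 0.704) = 21.3 J/K.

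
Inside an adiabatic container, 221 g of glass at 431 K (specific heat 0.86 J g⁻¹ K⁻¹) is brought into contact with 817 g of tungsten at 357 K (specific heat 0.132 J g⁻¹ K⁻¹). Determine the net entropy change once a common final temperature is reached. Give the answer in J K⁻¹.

ΔS_total = 1.2 J/K

Energy balance: T_f = (m₁c₁T₁ + m₂c₂T₂)/(m₁c₁ + m₂c₂) = 404.21 K.
ΔS₁ = m₁c₁ ln(T_f/T₁) = 190.06 × ln(404.21/431) = -12.196 J/K.
ΔS₂ = m₂c₂ ln(T_f/T₂) = 107.844 × ln(404.21/357) = 13.394 J/K.
ΔS_total = -12.196 + 13.394 = 1.2 J/K.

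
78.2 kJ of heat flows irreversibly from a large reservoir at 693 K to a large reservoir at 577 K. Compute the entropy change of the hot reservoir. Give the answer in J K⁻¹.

ΔS_hot = -113 J/K

The hot reservoir loses heat Q, so ΔS_hot = −Q/T_H = −78200/693 = -113 J/K.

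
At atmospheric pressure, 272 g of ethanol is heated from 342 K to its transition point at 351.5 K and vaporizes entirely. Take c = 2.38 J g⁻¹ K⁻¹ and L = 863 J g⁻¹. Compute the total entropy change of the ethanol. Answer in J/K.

ΔS = 686 J/K

Warming step: ΔS₁ = m c ln(T_tr/T_i) = 272 × 2.38 × ln(351.5/342) = 17.74 J/K.
Phase change: ΔS₂ = +mL/T_tr = 272 × 863 / 351.5 = 667.8 J/K.
ΔS_total = (17.74) + (667.8) = 686 J/K.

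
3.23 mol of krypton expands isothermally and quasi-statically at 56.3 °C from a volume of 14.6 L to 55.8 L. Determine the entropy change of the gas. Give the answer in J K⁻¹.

For an isothermal ideal gas ΔS_gas = nR ln(V₂/V₁) = 3.23 × 8.314 × ln(55.8/14.6) = 36 J/K.

ΔS_gas = 36 J/K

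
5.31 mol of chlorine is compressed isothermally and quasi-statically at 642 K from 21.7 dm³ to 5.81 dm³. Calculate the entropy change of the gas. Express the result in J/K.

For an isothermal ideal gas ΔS_gas = nR ln(V₂/V₁) = 5.31 × 8.314 × ln(5.81/21.7) = -58.2 J/K.

ΔS_gas = -58.2 J/K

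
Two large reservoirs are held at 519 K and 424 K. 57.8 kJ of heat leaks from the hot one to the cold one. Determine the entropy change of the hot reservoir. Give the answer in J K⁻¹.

ΔS_hot = -111 J/K

The hot reservoir loses heat Q, so ΔS_hot = −Q/T_H = −57800/519 = -111 J/K.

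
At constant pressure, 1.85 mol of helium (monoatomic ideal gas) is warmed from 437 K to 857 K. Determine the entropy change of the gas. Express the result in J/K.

At constant pressure, ΔS = nC_p ln(T₂/T₁) with C_p = 5R/2 = 20.79 J mol⁻¹ K⁻¹.
ΔS = 1.85 × 20.79 × ln(857/437) = 25.9 J/K.

ΔS = 25.9 J/K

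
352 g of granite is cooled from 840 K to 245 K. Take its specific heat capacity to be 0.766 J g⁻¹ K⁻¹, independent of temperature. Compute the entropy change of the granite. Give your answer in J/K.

ΔS = ∫dQ_rev/T = m c ln(T₂/T₁) = 352 × 0.766 × ln(245/840) = -332 J/K.

ΔS = -332 J/K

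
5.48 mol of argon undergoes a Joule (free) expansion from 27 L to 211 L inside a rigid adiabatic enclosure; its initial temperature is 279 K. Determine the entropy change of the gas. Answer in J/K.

ΔS_gas = 93.7 J/K

No heat is exchanged and no work is done, so the ideal-gas temperature stays constant.
Entropy is a state function; using a reversible isothermal path, ΔS_gas = nR ln(V₂/V₁) = 5.48 × 8.314 × ln(211/27) = 93.7 J/K.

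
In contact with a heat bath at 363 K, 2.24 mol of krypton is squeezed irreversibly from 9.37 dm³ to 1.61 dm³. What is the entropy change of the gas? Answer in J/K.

Entropy is a state function, so ΔS_gas depends only on the end states.
For an isothermal ideal gas ΔS_gas = nR ln(V₂/V₁) = 2.24 × 8.314 × ln(1.61/9.37) = -32.8 J/K.

ΔS_gas = -32.8 J/K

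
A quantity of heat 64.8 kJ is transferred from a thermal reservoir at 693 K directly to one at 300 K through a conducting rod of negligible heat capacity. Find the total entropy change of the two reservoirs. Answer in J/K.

ΔS_hot = −Q/T_H = −64800/693 = -93.51 J/K and ΔS_cold = +Q/T_C = 64800/300 = 216 J/K.
ΔS_total = -93.51 + 216 = 122 J/K, positive as the second law requires.

ΔS_total = 122 J/K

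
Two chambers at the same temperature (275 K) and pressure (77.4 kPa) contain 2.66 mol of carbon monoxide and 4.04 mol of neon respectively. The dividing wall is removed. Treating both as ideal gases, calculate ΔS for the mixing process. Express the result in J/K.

ΔS_mix = 37.4 J/K

Mole fractions: x_A = 2.66/6.7 = 0.397, x_B = 0.603.
ΔS_mix = −R(n_A ln x_A + n_B ln x_B) = −8.314 × (2.66 ln 0.397 + 4.04 ln 0.603) = 37.4 J/K.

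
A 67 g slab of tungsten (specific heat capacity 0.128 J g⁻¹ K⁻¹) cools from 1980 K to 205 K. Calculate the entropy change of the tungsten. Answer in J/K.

ΔS = ∫dQ_rev/T = m c ln(T₂/T₁) = 67 × 0.128 × ln(205/1980) = -19.4 J/K.

ΔS = -19.4 J/K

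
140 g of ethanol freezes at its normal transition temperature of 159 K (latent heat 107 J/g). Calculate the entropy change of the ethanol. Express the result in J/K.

ΔS = -94.2 J/K

Heat released by the substance: Q = −mL = −140 × 107 = −14980 J.
At constant T, ΔS = Q_rev/T = −14980 / 159 = -94.2 J/K.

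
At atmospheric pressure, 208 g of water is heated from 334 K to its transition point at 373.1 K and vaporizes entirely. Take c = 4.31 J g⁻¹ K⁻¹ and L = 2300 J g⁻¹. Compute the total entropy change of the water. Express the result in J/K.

Warming step: ΔS₁ = m c ln(T_tr/T_i) = 208 × 4.31 × ln(373.1/334) = 99.25 J/K.
Phase change: ΔS₂ = +mL/T_tr = 208 × 2300 / 373.1 = 1282 J/K.
ΔS_total = (99.25) + (1282) = 1380 J/K.

ΔS = 1380 J/K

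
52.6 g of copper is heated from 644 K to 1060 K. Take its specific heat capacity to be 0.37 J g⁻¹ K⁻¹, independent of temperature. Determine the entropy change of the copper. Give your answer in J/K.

ΔS = ∫dQ_rev/T = m c ln(T₂/T₁) = 52.6 × 0.37 × ln(1060/644) = 9.7 J/K.

ΔS = 9.7 J/K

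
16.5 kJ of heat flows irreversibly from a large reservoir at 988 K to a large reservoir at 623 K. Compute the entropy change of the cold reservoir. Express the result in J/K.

The cold reservoir gains heat Q, so ΔS_cold = +Q/T_C = 16500/623 = 26.5 J/K.

ΔS_cold = 26.5 J/K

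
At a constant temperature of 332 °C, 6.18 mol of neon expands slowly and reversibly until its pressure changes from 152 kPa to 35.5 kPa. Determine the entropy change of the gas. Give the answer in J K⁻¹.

For an isothermal ideal gas ΔS_gas = nR ln(P₁/P₂) = 6.18 × 8.314 × ln(152/35.5) = 74.7 J/K.

ΔS_gas = 74.7 J/K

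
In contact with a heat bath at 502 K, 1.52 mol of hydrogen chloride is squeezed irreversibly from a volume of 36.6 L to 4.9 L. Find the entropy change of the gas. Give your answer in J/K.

Entropy is a state function, so ΔS_gas depends only on the end states.
For an isothermal ideal gas ΔS_gas = nR ln(V₂/V₁) = 1.52 × 8.314 × ln(4.9/36.6) = -25.4 J/K.

ΔS_gas = -25.4 J/K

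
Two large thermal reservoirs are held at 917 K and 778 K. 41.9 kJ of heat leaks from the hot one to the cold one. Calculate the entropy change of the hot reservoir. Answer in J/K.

ΔS_hot = -45.7 J/K

The hot reservoir loses heat Q, so ΔS_hot = −Q/T_H = −41900/917 = -45.7 J/K.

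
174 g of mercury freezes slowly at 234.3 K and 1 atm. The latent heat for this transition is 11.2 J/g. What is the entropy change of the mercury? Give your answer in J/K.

ΔS = -8.32 J/K

Heat released by the substance: Q = −mL = −174 × 11.2 = −1948.8 J.
At constant T, ΔS = Q_rev/T = −1948.8 / 234.3 = -8.32 J/K.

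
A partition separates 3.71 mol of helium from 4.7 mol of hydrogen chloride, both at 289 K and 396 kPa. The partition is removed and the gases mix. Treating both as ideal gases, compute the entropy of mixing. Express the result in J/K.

Mole fractions: x_A = 3.71/8.41 = 0.441, x_B = 0.559.
ΔS_mix = −R(n_A ln x_A + n_B ln x_B) = −8.314 × (3.71 ln 0.441 + 4.7 ln 0.559) = 48 J/K.

ΔS_mix = 48 J/K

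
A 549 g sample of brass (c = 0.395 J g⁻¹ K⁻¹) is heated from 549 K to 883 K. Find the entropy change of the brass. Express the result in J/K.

ΔS = 103 J/K

ΔS = ∫dQ_rev/T = m c ln(T₂/T₁) = 549 × 0.395 × ln(883/549) = 103 J/K.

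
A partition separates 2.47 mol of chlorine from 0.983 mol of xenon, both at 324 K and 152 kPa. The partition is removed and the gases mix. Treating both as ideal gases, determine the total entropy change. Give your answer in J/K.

ΔS_mix = 17.1 J/K

Mole fractions: x_A = 2.47/3.45 = 0.715, x_B = 0.285.
ΔS_mix = −R(n_A ln x_A + n_B ln x_B) = −8.314 × (2.47 ln 0.715 + 0.983 ln 0.285) = 17.1 J/K.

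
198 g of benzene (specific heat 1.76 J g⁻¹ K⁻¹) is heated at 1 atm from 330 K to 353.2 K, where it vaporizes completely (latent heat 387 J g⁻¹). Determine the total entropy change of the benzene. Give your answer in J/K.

ΔS = 241 J/K

Warming step: ΔS₁ = m c ln(T_tr/T_i) = 198 × 1.76 × ln(353.2/330) = 23.68 J/K.
Phase change: ΔS₂ = +mL/T_tr = 198 × 387 / 353.2 = 216.9 J/K.
ΔS_total = (23.68) + (216.9) = 241 J/K.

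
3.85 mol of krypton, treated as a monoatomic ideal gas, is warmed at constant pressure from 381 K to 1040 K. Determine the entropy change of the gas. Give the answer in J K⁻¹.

ΔS = 80.4 J/K

At constant pressure, ΔS = nC_p ln(T₂/T₁) with C_p = 5R/2 = 20.79 J mol⁻¹ K⁻¹.
ΔS = 3.85 × 20.79 × ln(1040/381) = 80.4 J/K.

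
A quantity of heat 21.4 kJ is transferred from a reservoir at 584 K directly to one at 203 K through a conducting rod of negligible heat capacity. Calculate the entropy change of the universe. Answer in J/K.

ΔS_total = 68.8 J/K

ΔS_hot = −Q/T_H = −21400/584 = -36.64 J/K and ΔS_cold = +Q/T_C = 21400/203 = 105.4 J/K.
ΔS_total = -36.64 + 105.4 = 68.8 J/K, positive as the second law requires.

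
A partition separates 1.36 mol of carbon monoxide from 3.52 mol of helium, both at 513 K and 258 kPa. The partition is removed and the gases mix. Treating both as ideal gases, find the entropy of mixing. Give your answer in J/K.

ΔS_mix = 24 J/K

Mole fractions: x_A = 1.36/4.88 = 0.279, x_B = 0.721.
ΔS_mix = −R(n_A ln x_A + n_B ln x_B) = −8.314 × (1.36 ln 0.279 + 3.52 ln 0.721) = 24 J/K.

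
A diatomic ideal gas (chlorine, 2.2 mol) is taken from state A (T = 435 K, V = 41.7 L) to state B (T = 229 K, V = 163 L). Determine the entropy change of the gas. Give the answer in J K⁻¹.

ΔS = -4.4 J/K

Entropy is a state function: ΔS = nC_V ln(T₂/T₁) + nR ln(V₂/V₁), with C_V = 5R/2 = 20.79 J mol⁻¹ K⁻¹ for a diatomic ideal gas.
ΔS = 2.2 × [20.79 × ln(229/435) + 8.314 × ln(163/41.7)] = -4.4 J/K.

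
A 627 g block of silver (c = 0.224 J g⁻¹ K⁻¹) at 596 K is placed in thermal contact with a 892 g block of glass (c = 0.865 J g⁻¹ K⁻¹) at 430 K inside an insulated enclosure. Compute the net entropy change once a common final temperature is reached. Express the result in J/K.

ΔS_total = 6.82 J/K

Energy balance: T_f = (m₁c₁T₁ + m₂c₂T₂)/(m₁c₁ + m₂c₂) = 455.56 K.
ΔS₁ = m₁c₁ ln(T_f/T₁) = 140.448 × ln(455.56/596) = -37.74 J/K.
ΔS₂ = m₂c₂ ln(T_f/T₂) = 771.58 × ln(455.56/430) = 44.56 J/K.
ΔS_total = -37.74 + 44.56 = 6.82 J/K.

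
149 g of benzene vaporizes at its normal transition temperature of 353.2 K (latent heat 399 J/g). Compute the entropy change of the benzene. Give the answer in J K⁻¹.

Heat absorbed by the substance: Q = mL = 149 × 399 = 59451 J.
At constant T, ΔS = Q_rev/T = 59451 / 353.2 = 168 J/K.

ΔS = 168 J/K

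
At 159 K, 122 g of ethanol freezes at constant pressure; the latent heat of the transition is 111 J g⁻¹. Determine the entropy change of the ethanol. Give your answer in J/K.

Heat released by the substance: Q = −mL = −122 × 111 = −13542 J.
At constant T, ΔS = Q_rev/T = −13542 / 159 = -85.2 J/K.

ΔS = -85.2 J/K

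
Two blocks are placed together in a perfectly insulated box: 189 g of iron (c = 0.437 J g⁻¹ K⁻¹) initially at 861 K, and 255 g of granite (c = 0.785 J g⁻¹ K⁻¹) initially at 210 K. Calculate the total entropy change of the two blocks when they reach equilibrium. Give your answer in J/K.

Energy balance: T_f = (m₁c₁T₁ + m₂c₂T₂)/(m₁c₁ + m₂c₂) = 400.15 K.
ΔS₁ = m₁c₁ ln(T_f/T₁) = 82.593 × ln(400.15/861) = -63.29 J/K.
ΔS₂ = m₂c₂ ln(T_f/T₂) = 200.175 × ln(400.15/210) = 129.1 J/K.
ΔS_total = -63.29 + 129.1 = 65.8 J/K.

ΔS_total = 65.8 J/K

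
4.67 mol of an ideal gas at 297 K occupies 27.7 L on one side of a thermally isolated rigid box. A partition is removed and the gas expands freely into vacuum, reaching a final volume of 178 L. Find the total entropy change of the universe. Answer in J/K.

ΔS_universe = 72.2 J/K

For an ideal gas in free expansion Q = 0 and W = 0, so T is unchanged.
Entropy is a state function; using a reversible isothermal path, ΔS_gas = nR ln(V₂/V₁) = 4.67 × 8.314 × ln(178/27.7) = 72.2 J/K.
The insulated surroundings exchange no heat, so ΔS_surr = 0 and ΔS_universe = ΔS_gas.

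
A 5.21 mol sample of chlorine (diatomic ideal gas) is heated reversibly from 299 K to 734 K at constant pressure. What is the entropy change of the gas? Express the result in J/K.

ΔS = 136 J/K

At constant pressure, ΔS = nC_p ln(T₂/T₁) with C_p = 7R/2 = 29.1 J mol⁻¹ K⁻¹.
ΔS = 5.21 × 29.1 × ln(734/299) = 136 J/K.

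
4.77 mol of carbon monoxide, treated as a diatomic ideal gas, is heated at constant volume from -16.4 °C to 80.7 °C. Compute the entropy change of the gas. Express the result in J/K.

In kelvin: T₁ = 256.75 K, T₂ = 353.85 K. At constant volume, ΔS = nC_V ln(T₂/T₁) with C_V = 5R/2 = 20.79 J mol⁻¹ K⁻¹.
ΔS = 4.77 × 20.79 × ln(353.85/256.75) = 31.8 J/K.

ΔS = 31.8 J/K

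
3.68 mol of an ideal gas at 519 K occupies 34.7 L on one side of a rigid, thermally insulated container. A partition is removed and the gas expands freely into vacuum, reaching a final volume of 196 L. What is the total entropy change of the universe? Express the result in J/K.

For an ideal gas in free expansion Q = 0 and W = 0, so T is unchanged.
Entropy is a state function; using a reversible isothermal path, ΔS_gas = nR ln(V₂/V₁) = 3.68 × 8.314 × ln(196/34.7) = 53 J/K.
The insulated surroundings exchange no heat, so ΔS_surr = 0 and ΔS_universe = ΔS_gas.

ΔS_universe = 53 J/K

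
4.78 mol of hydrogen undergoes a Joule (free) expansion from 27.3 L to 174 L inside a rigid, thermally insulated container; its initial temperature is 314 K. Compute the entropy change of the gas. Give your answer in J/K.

ΔS_gas = 73.6 J/K

For an ideal gas in free expansion Q = 0 and W = 0, so T is unchanged.
Entropy is a state function; using a reversible isothermal path, ΔS_gas = nR ln(V₂/V₁) = 4.78 × 8.314 × ln(174/27.3) = 73.6 J/K.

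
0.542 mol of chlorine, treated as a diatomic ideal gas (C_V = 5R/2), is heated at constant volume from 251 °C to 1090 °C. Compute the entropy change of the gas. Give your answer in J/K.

In kelvin: T₁ = 524.15 K, T₂ = 1363.15 K. At constant volume, ΔS = nC_V ln(T₂/T₁) with C_V = 5R/2 = 20.79 J mol⁻¹ K⁻¹.
ΔS = 0.542 × 20.79 × ln(1363.15/524.15) = 10.8 J/K.

ΔS = 10.8 J/K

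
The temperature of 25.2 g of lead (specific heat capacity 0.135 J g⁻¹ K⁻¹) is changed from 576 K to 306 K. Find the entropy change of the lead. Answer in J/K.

ΔS = -2.15 J/K

ΔS = ∫dQ_rev/T = m c ln(T₂/T₁) = 25.2 × 0.135 × ln(306/576) = -2.15 J/K.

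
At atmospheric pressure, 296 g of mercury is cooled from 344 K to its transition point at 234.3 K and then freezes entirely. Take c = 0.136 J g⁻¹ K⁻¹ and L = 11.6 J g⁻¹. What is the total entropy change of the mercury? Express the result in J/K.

ΔS = -30.1 J/K

Cooling step: ΔS₁ = m c ln(T_tr/T_i) = 296 × 0.136 × ln(234.3/344) = -15.46 J/K.
Phase change: ΔS₂ = −mL/T_tr = −296 × 11.6 / 234.3 = -14.65 J/K.
ΔS_total = (-15.46) + (-14.65) = -30.1 J/K.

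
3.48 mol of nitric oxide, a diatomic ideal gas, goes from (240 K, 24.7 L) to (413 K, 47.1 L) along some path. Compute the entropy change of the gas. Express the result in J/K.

ΔS = 57.9 J/K

Entropy is a state function: ΔS = nC_V ln(T₂/T₁) + nR ln(V₂/V₁), with C_V = 5R/2 = 20.79 J mol⁻¹ K⁻¹ for a diatomic ideal gas.
ΔS = 3.48 × [20.79 × ln(413/240) + 8.314 × ln(47.1/24.7)] = 57.9 J/K.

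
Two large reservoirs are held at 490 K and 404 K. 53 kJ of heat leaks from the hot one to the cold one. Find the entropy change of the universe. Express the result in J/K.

ΔS_hot = −Q/T_H = −53000/490 = -108.2 J/K and ΔS_cold = +Q/T_C = 53000/404 = 131.2 J/K.
ΔS_total = -108.2 + 131.2 = 23 J/K, positive as the second law requires.

ΔS_total = 23 J/K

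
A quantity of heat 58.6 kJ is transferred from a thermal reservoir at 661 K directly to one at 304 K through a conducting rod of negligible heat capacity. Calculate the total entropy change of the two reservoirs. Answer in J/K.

ΔS_hot = −Q/T_H = −58600/661 = -88.65 J/K and ΔS_cold = +Q/T_C = 58600/304 = 192.8 J/K.
ΔS_total = -88.65 + 192.8 = 104 J/K, positive as the second law requires.

ΔS_total = 104 J/K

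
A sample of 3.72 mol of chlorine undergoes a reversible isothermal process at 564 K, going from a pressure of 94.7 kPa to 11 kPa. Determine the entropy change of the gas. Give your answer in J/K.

ΔS_gas = 66.6 J/K

For an isothermal ideal gas ΔS_gas = nR ln(P₁/P₂) = 3.72 × 8.314 × ln(94.7/11) = 66.6 J/K.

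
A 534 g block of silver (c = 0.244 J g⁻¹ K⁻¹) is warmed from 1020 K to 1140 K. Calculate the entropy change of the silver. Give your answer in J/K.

ΔS = 14.5 J/K

ΔS = ∫dQ_rev/T = m c ln(T₂/T₁) = 534 × 0.244 × ln(1140/1020) = 14.5 J/K.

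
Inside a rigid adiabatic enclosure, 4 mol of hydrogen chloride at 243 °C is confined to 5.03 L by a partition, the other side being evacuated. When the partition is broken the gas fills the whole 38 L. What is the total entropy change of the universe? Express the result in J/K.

For an ideal gas in free expansion Q = 0 and W = 0, so T is unchanged.
Entropy is a state function; using a reversible isothermal path, ΔS_gas = nR ln(V₂/V₁) = 4 × 8.314 × ln(38/5.03) = 67.2 J/K.
The insulated surroundings exchange no heat, so ΔS_surr = 0 and ΔS_universe = ΔS_gas.

ΔS_universe = 67.2 J/K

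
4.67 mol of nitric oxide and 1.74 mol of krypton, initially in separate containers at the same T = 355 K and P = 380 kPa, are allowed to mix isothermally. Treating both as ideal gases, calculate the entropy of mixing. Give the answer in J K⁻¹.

ΔS_mix = 31.2 J/K

Mole fractions: x_A = 4.67/6.41 = 0.729, x_B = 0.271.
ΔS_mix = −R(n_A ln x_A + n_B ln x_B) = −8.314 × (4.67 ln 0.729 + 1.74 ln 0.271) = 31.2 J/K.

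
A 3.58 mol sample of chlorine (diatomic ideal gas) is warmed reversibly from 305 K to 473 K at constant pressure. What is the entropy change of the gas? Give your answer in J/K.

ΔS = 45.7 J/K

At constant pressure, ΔS = nC_p ln(T₂/T₁) with C_p = 7R/2 = 29.1 J mol⁻¹ K⁻¹.
ΔS = 3.58 × 29.1 × ln(473/305) = 45.7 J/K.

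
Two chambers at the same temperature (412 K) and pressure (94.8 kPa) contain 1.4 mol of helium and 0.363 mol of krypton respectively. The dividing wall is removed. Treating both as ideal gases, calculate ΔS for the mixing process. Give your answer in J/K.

ΔS_mix = 7.45 J/K

Mole fractions: x_A = 1.4/1.76 = 0.794, x_B = 0.206.
ΔS_mix = −R(n_A ln x_A + n_B ln x_B) = −8.314 × (1.4 ln 0.794 + 0.363 ln 0.206) = 7.45 J/K.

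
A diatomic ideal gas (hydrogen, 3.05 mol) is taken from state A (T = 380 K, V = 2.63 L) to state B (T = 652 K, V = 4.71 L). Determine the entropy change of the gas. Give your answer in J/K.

Entropy is a state function: ΔS = nC_V ln(T₂/T₁) + nR ln(V₂/V₁), with C_V = 5R/2 = 20.79 J mol⁻¹ K⁻¹ for a diatomic ideal gas.
ΔS = 3.05 × [20.79 × ln(652/380) + 8.314 × ln(4.71/2.63)] = 49 J/K.

ΔS = 49 J/K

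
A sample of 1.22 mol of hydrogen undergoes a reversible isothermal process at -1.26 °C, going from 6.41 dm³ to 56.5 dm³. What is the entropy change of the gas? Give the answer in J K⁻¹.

ΔS_gas = 22.1 J/K

For an isothermal ideal gas ΔS_gas = nR ln(V₂/V₁) = 1.22 × 8.314 × ln(56.5/6.41) = 22.1 J/K.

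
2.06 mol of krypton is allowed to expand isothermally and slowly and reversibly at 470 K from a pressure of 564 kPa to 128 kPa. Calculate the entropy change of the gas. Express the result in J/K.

For an isothermal ideal gas ΔS_gas = nR ln(P₁/P₂) = 2.06 × 8.314 × ln(564/128) = 25.4 J/K.

ΔS_gas = 25.4 J/K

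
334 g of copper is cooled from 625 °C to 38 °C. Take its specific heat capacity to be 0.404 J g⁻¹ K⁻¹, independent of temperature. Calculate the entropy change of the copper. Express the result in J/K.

ΔS = -143 J/K

In kelvin: T₁ = 898.15 K, T₂ = 311.15 K. ΔS = ∫dQ_rev/T = m c ln(T₂/T₁) = 334 × 0.404 × ln(311.15/898.15) = -143 J/K.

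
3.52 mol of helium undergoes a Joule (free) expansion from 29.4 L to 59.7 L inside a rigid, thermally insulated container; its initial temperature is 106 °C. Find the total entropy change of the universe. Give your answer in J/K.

ΔS_universe = 20.7 J/K

No heat is exchanged and no work is done, so the ideal-gas temperature stays constant.
Entropy is a state function; using a reversible isothermal path, ΔS_gas = nR ln(V₂/V₁) = 3.52 × 8.314 × ln(59.7/29.4) = 20.7 J/K.
The insulated surroundings exchange no heat, so ΔS_surr = 0 and ΔS_universe = ΔS_gas.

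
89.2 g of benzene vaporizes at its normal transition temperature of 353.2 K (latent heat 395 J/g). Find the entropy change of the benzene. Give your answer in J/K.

ΔS = 99.8 J/K

Heat absorbed by the substance: Q = mL = 89.2 × 395 = 35234 J.
At constant T, ΔS = Q_rev/T = 35234 / 353.2 = 99.8 J/K.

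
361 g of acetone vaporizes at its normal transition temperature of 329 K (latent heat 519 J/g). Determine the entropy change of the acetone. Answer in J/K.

Heat absorbed by the substance: Q = mL = 361 × 519 = 187359 J.
At constant T, ΔS = Q_rev/T = 187359 / 329 = 569 J/K.

ΔS = 569 J/K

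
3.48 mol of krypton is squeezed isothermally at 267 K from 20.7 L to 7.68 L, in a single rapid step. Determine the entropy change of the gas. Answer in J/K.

Entropy is a state function, so ΔS_gas depends only on the end states.
For an isothermal ideal gas ΔS_gas = nR ln(V₂/V₁) = 3.48 × 8.314 × ln(7.68/20.7) = -28.7 J/K.

ΔS_gas = -28.7 J/K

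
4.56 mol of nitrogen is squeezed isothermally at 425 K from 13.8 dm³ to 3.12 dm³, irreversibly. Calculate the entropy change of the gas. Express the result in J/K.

ΔS_gas = -56.4 J/K

Entropy is a state function, so ΔS_gas depends only on the end states.
For an isothermal ideal gas ΔS_gas = nR ln(V₂/V₁) = 4.56 × 8.314 × ln(3.12/13.8) = -56.4 J/K.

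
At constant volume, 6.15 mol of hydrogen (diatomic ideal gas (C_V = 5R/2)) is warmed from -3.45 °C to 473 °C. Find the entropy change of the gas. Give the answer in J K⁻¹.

ΔS = 130 J/K

In kelvin: T₁ = 269.7 K, T₂ = 746.15 K. At constant volume, ΔS = nC_V ln(T₂/T₁) with C_V = 5R/2 = 20.79 J mol⁻¹ K⁻¹.
ΔS = 6.15 × 20.79 × ln(746.15/269.7) = 130 J/K.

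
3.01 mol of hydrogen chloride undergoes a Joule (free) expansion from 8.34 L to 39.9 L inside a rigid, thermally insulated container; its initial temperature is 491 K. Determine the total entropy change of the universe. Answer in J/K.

For an ideal gas in free expansion Q = 0 and W = 0, so T is unchanged.
Entropy is a state function; using a reversible isothermal path, ΔS_gas = nR ln(V₂/V₁) = 3.01 × 8.314 × ln(39.9/8.34) = 39.2 J/K.
The insulated surroundings exchange no heat, so ΔS_surr = 0 and ΔS_universe = ΔS_gas.

ΔS_universe = 39.2 J/K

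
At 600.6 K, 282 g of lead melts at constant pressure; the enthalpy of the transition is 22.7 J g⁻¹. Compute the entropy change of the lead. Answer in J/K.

ΔS = 10.7 J/K

Heat absorbed by the substance: Q = mL = 282 × 22.7 = 6401.4 J.
At constant T, ΔS = Q_rev/T = 6401.4 / 600.6 = 10.7 J/K.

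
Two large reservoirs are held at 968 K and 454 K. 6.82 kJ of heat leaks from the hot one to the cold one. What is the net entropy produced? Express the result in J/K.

ΔS_hot = −Q/T_H = −6820/968 = -7.0455 J/K and ΔS_cold = +Q/T_C = 6820/454 = 15.022 J/K.
ΔS_total = -7.0455 + 15.022 = 7.98 J/K, positive as the second law requires.

ΔS_total = 7.98 J/K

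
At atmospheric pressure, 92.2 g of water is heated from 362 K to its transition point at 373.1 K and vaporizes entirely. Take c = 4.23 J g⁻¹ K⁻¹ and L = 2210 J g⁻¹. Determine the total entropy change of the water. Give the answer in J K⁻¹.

ΔS = 558 J/K

Warming step: ΔS₁ = m c ln(T_tr/T_i) = 92.2 × 4.23 × ln(373.1/362) = 11.78 J/K.
Phase change: ΔS₂ = +mL/T_tr = 92.2 × 2210 / 373.1 = 546.1 J/K.
ΔS_total = (11.78) + (546.1) = 558 J/K.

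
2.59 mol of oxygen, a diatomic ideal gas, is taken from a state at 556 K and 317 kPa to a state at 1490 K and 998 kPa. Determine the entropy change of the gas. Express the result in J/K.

ΔS = nC_p ln(T₂/T₁) − nR ln(P₂/P₁), with C_p = 7R/2 = 29.1 J mol⁻¹ K⁻¹ for a diatomic ideal gas.
ΔS = 2.59 × [29.1 × ln(1490/556) − 8.314 × ln(998/317)] = 49.6 J/K.

ΔS = 49.6 J/K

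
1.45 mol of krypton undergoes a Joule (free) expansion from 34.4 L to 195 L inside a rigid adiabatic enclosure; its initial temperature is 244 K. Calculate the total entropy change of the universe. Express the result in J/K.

ΔS_universe = 20.9 J/K

For an ideal gas in free expansion Q = 0 and W = 0, so T is unchanged.
Entropy is a state function; using a reversible isothermal path, ΔS_gas = nR ln(V₂/V₁) = 1.45 × 8.314 × ln(195/34.4) = 20.9 J/K.
The insulated surroundings exchange no heat, so ΔS_surr = 0 and ΔS_universe = ΔS_gas.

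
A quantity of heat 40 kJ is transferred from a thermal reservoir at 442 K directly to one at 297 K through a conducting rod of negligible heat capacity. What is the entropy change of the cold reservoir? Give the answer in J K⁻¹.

ΔS_cold = 135 J/K

The cold reservoir gains heat Q, so ΔS_cold = +Q/T_C = 40000/297 = 135 J/K.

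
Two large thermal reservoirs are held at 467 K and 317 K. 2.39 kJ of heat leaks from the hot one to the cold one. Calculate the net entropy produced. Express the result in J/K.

ΔS_total = 2.42 J/K

ΔS_hot = −Q/T_H = −2390/467 = -5.118 J/K and ΔS_cold = +Q/T_C = 2390/317 = 7.539 J/K.
ΔS_total = -5.118 + 7.539 = 2.42 J/K, positive as the second law requires.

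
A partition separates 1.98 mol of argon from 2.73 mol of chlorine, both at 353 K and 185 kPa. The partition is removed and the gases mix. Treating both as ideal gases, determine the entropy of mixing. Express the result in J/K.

Mole fractions: x_A = 1.98/4.71 = 0.42, x_B = 0.58.
ΔS_mix = −R(n_A ln x_A + n_B ln x_B) = −8.314 × (1.98 ln 0.42 + 2.73 ln 0.58) = 26.6 J/K.

ΔS_mix = 26.6 J/K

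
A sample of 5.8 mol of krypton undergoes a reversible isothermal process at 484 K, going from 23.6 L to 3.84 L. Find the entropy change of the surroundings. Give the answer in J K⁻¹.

For an isothermal ideal gas ΔS_gas = nR ln(V₂/V₁) = 5.8 × 8.314 × ln(3.84/23.6) = -87.6 J/K.
The process is reversible, so ΔS_surr = −ΔS_gas = 87.6 J/K and ΔS_universe = 0.

ΔS_surr = 87.6 J/K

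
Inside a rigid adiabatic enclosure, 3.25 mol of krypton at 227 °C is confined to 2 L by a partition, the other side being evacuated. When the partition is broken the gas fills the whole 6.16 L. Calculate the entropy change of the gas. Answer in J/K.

No heat is exchanged and no work is done, so the ideal-gas temperature stays constant.
Entropy is a state function; using a reversible isothermal path, ΔS_gas = nR ln(V₂/V₁) = 3.25 × 8.314 × ln(6.16/2) = 30.4 J/K.

ΔS_gas = 30.4 J/K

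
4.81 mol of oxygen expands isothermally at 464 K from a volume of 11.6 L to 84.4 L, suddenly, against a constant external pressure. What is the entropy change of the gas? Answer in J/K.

ΔS_gas = 79.4 J/K

Entropy is a state function, so ΔS_gas depends only on the end states.
For an isothermal ideal gas ΔS_gas = nR ln(V₂/V₁) = 4.81 × 8.314 × ln(84.4/11.6) = 79.4 J/K.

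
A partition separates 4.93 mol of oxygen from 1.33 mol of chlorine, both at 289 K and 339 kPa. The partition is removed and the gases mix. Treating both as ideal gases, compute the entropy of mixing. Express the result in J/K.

Mole fractions: x_A = 4.93/6.26 = 0.788, x_B = 0.212.
ΔS_mix = −R(n_A ln x_A + n_B ln x_B) = −8.314 × (4.93 ln 0.788 + 1.33 ln 0.212) = 26.9 J/K.

ΔS_mix = 26.9 J/K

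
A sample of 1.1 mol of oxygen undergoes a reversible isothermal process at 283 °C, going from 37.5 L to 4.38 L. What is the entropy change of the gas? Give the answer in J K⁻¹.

ΔS_gas = -19.6 J/K

For an isothermal ideal gas ΔS_gas = nR ln(V₂/V₁) = 1.1 × 8.314 × ln(4.38/37.5) = -19.6 J/K.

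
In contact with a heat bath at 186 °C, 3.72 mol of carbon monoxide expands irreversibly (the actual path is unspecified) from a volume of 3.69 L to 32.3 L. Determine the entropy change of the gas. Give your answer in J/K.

ΔS_gas = 67.1 J/K

Entropy is a state function, so ΔS_gas depends only on the end states.
For an isothermal ideal gas ΔS_gas = nR ln(V₂/V₁) = 3.72 × 8.314 × ln(32.3/3.69) = 67.1 J/K.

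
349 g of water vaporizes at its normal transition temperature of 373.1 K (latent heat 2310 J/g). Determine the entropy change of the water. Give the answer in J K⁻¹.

Heat absorbed by the substance: Q = mL = 349 × 2310 = 806190 J.
At constant T, ΔS = Q_rev/T = 806190 / 373.1 = 2160 J/K.

ΔS = 2160 J/K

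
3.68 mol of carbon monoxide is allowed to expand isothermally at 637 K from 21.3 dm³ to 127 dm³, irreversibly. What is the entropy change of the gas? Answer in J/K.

ΔS_gas = 54.6 J/K

Entropy is a state function, so ΔS_gas depends only on the end states.
For an isothermal ideal gas ΔS_gas = nR ln(V₂/V₁) = 3.68 × 8.314 × ln(127/21.3) = 54.6 J/K.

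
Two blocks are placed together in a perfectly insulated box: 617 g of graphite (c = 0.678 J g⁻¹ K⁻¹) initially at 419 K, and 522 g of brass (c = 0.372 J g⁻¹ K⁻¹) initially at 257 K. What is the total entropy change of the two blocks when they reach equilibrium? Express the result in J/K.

ΔS_total = 14.8 J/K

Energy balance: T_f = (m₁c₁T₁ + m₂c₂T₂)/(m₁c₁ + m₂c₂) = 367.64 K.
ΔS₁ = m₁c₁ ln(T_f/T₁) = 418.326 × ln(367.64/419) = -54.7 J/K.
ΔS₂ = m₂c₂ ln(T_f/T₂) = 194.184 × ln(367.64/257) = 69.52 J/K.
ΔS_total = -54.7 + 69.52 = 14.8 J/K.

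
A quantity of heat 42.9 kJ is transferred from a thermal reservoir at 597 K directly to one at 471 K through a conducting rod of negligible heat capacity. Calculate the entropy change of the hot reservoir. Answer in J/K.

ΔS_hot = -71.9 J/K

The hot reservoir loses heat Q, so ΔS_hot = −Q/T_H = −42900/597 = -71.9 J/K.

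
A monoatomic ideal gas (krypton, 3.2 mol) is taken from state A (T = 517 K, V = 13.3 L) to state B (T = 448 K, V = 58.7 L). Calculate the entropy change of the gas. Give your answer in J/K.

Entropy is a state function: ΔS = nC_V ln(T₂/T₁) + nR ln(V₂/V₁), with C_V = 3R/2 = 12.47 J mol⁻¹ K⁻¹ for a monoatomic ideal gas.
ΔS = 3.2 × [12.47 × ln(448/517) + 8.314 × ln(58.7/13.3)] = 33.8 J/K.

ΔS = 33.8 J/K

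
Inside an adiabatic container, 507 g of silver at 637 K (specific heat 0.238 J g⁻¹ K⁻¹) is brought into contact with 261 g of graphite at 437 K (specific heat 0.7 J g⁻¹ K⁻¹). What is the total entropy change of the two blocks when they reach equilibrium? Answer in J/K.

ΔS_total = 5.26 J/K

Energy balance: T_f = (m₁c₁T₁ + m₂c₂T₂)/(m₁c₁ + m₂c₂) = 516.55 K.
ΔS₁ = m₁c₁ ln(T_f/T₁) = 120.666 × ln(516.55/637) = -25.291 J/K.
ΔS₂ = m₂c₂ ln(T_f/T₂) = 182.7 × ln(516.55/437) = 30.555 J/K.
ΔS_total = -25.291 + 30.555 = 5.26 J/K.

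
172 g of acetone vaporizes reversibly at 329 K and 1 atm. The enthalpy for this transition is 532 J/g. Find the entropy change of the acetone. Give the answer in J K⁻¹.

ΔS = 278 J/K

Heat absorbed by the substance: Q = mL = 172 × 532 = 91504 J.
At constant T, ΔS = Q_rev/T = 91504 / 329 = 278 J/K.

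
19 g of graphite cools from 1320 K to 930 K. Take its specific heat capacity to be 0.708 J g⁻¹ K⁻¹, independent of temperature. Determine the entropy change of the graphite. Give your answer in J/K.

ΔS = ∫dQ_rev/T = m c ln(T₂/T₁) = 19 × 0.708 × ln(930/1320) = -4.71 J/K.

ΔS = -4.71 J/K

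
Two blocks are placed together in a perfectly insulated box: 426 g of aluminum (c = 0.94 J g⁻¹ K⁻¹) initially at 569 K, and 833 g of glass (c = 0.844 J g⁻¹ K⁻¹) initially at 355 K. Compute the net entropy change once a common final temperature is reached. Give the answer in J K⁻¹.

Energy balance: T_f = (m₁c₁T₁ + m₂c₂T₂)/(m₁c₁ + m₂c₂) = 432.66 K.
ΔS₁ = m₁c₁ ln(T_f/T₁) = 400.44 × ln(432.66/569) = -109.7 J/K.
ΔS₂ = m₂c₂ ln(T_f/T₂) = 703.052 × ln(432.66/355) = 139.1 J/K.
ΔS_total = -109.7 + 139.1 = 29.4 J/K.

ΔS_total = 29.4 J/K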